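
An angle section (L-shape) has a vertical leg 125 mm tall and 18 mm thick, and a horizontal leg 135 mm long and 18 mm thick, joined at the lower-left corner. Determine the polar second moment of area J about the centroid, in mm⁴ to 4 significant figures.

Split into non-overlapping primitives; take the origin at the lower-left of the bounding box.
Vertical leg: 18 × 125, A = 2 250 mm², y = 62.5 mm, Ī = 2 929 688 mm⁴.
Horizontal leg (remainder): 117 × 18, A = 2 106 mm², y = 9 mm, Ī = 56 862 mm⁴.
Centroid: ȳ = ΣA·y / ΣA = 36.6343 mm.
Transfer each piece to the centroidal x-axis using Ī + A·d² with d = y − 36.6343:
  vertical leg: d = 25.8657 mm → contributes +4 435 015 mm⁴
  horizontal leg (remainder): d = -27.6343 mm → contributes +1 665 118 mm⁴
Total I = 6 100 133 mm⁴.
For the y-axis: x̄ = 41.6343 mm.
Repeating about the centroidal y-axis gives I_y = 7 419 503 mm⁴.
Polar second moment: J = I_x + I_y = 13 519 637 mm⁴.

J ≈ 1.352 × 10⁷ mm⁴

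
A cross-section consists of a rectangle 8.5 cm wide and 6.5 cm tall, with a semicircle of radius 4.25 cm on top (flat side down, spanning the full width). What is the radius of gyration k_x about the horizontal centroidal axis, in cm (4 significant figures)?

k_x ≈ 2.912 cm

Break the section into simple shapes (no overlaps), measuring from the bottom-left corner of the bounding box.
Rectangular body: 8.5 × 6.5, A = 55.25 cm², y = 3.25 cm, Ī = 194.526 cm⁴.
Semicircular cap: semicircle r = 4.25, A = 28.3725 cm², y = 8.30376 cm, Ī = 35.8086 cm⁴.
Centroid: ȳ = ΣA·y / ΣA = 4.9647 cm.
Transfer each piece to the horizontal centroidal axis using Ī + A·d² with d = y − 4.9647:
  rectangular body: d = -1.7147 cm → contributes +356.972 cm⁴
  semicircular cap: d = 3.33905 cm → contributes +352.142 cm⁴
Total I = 709.114 cm⁴.
Radius of gyration: k = √(I/A) = √(709.114 / 83.6225) = 2.91203 cm.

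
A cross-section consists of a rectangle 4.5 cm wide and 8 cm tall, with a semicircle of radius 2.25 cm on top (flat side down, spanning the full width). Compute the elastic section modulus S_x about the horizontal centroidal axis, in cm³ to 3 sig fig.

Treat the section as a set of non-overlapping primitives; coordinates are from the bounding-box lower-left.
Rectangular body: 4.5 × 8, A = 36 cm², y = 4 cm, Ī = 192 cm⁴.
Semicircular cap: semicircle r = 2.25, A = 7.9522 cm², y = 8.9549 cm, Ī = 2.813 cm⁴.
Centroid: ȳ = ΣA·y / ΣA = 4.8965 cm.
Transfer each piece to the horizontal centroidal axis using Ī + A·d² with d = y − 4.8965:
  rectangular body: d = -0.89648 cm → contributes +220.93 cm⁴
  semicircular cap: d = 4.0584 cm → contributes +133.79 cm⁴
Total I = 354.73 cm⁴.
Extreme fibre distance c = 5.3535 cm; S = I/c = 66.26 cm³.

S_x ≈ 66.3 cm³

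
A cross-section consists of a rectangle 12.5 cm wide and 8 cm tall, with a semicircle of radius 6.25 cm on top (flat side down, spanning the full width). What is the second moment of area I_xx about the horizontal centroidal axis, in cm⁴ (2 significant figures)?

I_xx ≈ 2400 cm⁴

Decompose the section into non-overlapping parts with the origin at the bottom-left of its bounding rectangle.
Rectangular body: 12.5 × 8, A = 100 cm², y = 4 cm, Ī = 533.3 cm⁴.
Semicircular cap: semicircle r = 6.25, A = 61.36 cm², y = 10.65 cm, Ī = 167.5 cm⁴.
Centroid: ȳ = ΣA·y / ΣA = 6.53 cm.
Transfer each piece to the horizontal centroidal axis using Ī + A·d² with d = y − 6.53:
  rectangular body: d = -2.53 cm → contributes +1 173 cm⁴
  semicircular cap: d = 4.123 cm → contributes +1 210 cm⁴
Total I = 2 384 cm⁴.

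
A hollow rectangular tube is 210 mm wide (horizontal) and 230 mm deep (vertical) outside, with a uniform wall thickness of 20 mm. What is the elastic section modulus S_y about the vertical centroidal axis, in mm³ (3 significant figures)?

S_y ≈ 9.50 × 10⁵ mm³

Decompose the section into non-overlapping parts with the origin at the bottom-left of its bounding rectangle.
Outer rectangle: 210 × 230, A = 48 300 mm², x = 105 mm, Ī = 177 502 500 mm⁴.
Inner void (subtracted): 170 × 190, A = 32 300 mm², x = 105 mm, Ī = 77 789 167 mm⁴.
By symmetry the centroid is at mid-width, x̄ = 105 mm.
All pieces are centred on the vertical centroidal axis, so I = ΣĪ (holes subtracted) = 99 713 333 mm⁴.
Extreme fibre distance c = 105 mm; S = I/c = 949 651 mm³.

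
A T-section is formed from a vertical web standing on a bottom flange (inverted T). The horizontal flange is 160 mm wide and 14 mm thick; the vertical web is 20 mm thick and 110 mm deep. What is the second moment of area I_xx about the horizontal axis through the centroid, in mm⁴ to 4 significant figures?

I_xx ≈ 6.521 × 10⁶ mm⁴

Treat the section as a set of non-overlapping primitives; coordinates are from the bounding-box lower-left.
Flange: 160 × 14, A = 2 240 mm², y = 7 mm, Ī = 36586.7 mm⁴.
Web: 20 × 110, A = 2 200 mm², y = 69 mm, Ī = 2 218 333 mm⁴.
Centroid: ȳ = ΣA·y / ΣA = 37.7207 mm.
Transfer each piece to the horizontal axis through the centroid using Ī + A·d² with d = y − 37.7207:
  flange: d = -30.7207 mm → contributes +2 150 615 mm⁴
  web: d = 31.2793 mm → contributes +4 370 799 mm⁴
Total I = 6 521 414 mm⁴.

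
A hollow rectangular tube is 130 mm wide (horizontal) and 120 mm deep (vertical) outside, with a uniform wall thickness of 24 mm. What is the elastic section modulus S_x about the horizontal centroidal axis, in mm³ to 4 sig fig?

Break the section into simple shapes (no overlaps), measuring from the bottom-left corner of the bounding box.
Outer rectangle: 130 × 120, A = 15 600 mm², y = 60 mm, Ī = 18 720 000 mm⁴.
Inner void (subtracted): 82 × 72, A = 5 904 mm², y = 60 mm, Ī = 2 550 528 mm⁴.
By symmetry the centroid is at mid-height, ȳ = 60 mm.
All pieces are centred on the horizontal centroidal axis, so I = ΣĪ (holes subtracted) = 16 169 472 mm⁴.
Extreme fibre distance c = 60 mm; S = I/c = 269 491 mm³.

S_x ≈ 2.695 × 10⁵ mm³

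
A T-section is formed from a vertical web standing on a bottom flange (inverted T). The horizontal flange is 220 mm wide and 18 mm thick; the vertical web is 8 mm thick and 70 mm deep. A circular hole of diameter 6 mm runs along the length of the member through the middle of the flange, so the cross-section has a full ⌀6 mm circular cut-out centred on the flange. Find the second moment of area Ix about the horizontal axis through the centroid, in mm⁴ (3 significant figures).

Ix ≈ 1.28 × 10⁶ mm⁴

Decompose the section into non-overlapping parts with the origin at the bottom-left of its bounding rectangle.
Flange: 220 × 18, A = 3 960 mm², y = 9 mm, Ī = 106 920 mm⁴.
Web: 8 × 70, A = 560 mm², y = 53 mm, Ī = 228 667 mm⁴.
Hole (subtracted): ⌀6, A = 28.274 mm², y = 9 mm, Ī = 63.617 mm⁴.
Centroid: ȳ = ΣA·y / ΣA = 14.486 mm.
Transfer each piece to the horizontal axis through the centroid using Ī + A·d² with d = y − 14.486:
  flange: d = -5.4856 mm → contributes +226 085 mm⁴
  web: d = 38.514 mm → contributes +1 059 346 mm⁴
  hole: d = -5.4856 mm → contributes −914.46 mm⁴
Total I = 1 284 517 mm⁴.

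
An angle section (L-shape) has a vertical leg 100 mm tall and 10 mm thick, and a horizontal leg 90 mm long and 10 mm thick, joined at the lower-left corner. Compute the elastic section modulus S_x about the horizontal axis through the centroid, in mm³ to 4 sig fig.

Break the section into simple shapes (no overlaps), measuring from the bottom-left corner of the bounding box.
Vertical leg: 10 × 100, A = 1 000 mm², y = 50 mm, Ī = 833 333 mm⁴.
Horizontal leg (remainder): 80 × 10, A = 800 mm², y = 5 mm, Ī = 6666.67 mm⁴.
Centroid: ȳ = ΣA·y / ΣA = 30 mm.
Transfer each piece to the horizontal axis through the centroid using Ī + A·d² with d = y − 30:
  vertical leg: d = 20 mm → contributes +1 233 333 mm⁴
  horizontal leg (remainder): d = -25 mm → contributes +506 667 mm⁴
Total I = 1 740 000 mm⁴.
Extreme fibre distance c = 70 mm; S = I/c = 24857.1 mm³.

S_x ≈ 2.486 × 10⁴ mm³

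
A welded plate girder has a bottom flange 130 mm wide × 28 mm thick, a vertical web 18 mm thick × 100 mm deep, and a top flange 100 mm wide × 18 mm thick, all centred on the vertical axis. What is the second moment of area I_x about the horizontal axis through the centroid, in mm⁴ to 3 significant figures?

I_x ≈ 2.07 × 10⁷ mm⁴

Treat the section as a set of non-overlapping primitives; coordinates are from the bounding-box lower-left.
Bottom plate: 130 × 28, A = 3 640 mm², y = 14 mm, Ī = 237 813 mm⁴.
Web plate: 18 × 100, A = 1 800 mm², y = 78 mm, Ī = 1 500 000 mm⁴.
Top plate: 100 × 18, A = 1 800 mm², y = 137 mm, Ī = 48 600 mm⁴.
Centroid: ȳ = ΣA·y / ΣA = 60.492 mm.
Transfer each piece to the horizontal axis through the centroid using Ī + A·d² with d = y − 60.492:
  bottom plate: d = -46.492 mm → contributes +8 105 598 mm⁴
  web plate: d = 17.508 mm → contributes +2 051 772 mm⁴
  top plate: d = 76.508 mm → contributes +10 584 932 mm⁴
Total I = 20 742 303 mm⁴.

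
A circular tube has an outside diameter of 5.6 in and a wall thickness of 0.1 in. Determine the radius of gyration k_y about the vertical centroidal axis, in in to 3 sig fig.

Decompose the section into non-overlapping parts with the origin at the bottom-left of its bounding rectangle.
Outer circle: ⌀5.6, A = 24.63 in², x = 2.8 in, Ī = 48.275 in⁴.
Bore (subtracted): ⌀5.4, A = 22.902 in², x = 2.8 in, Ī = 41.739 in⁴.
By symmetry the centroid is at mid-width, x̄ = 2.8 in.
All pieces are centred on the vertical centroidal axis, so I = ΣĪ (holes subtracted) = 6.5357 in⁴.
Radius of gyration: k = √(I/A) = √(6.5357 / 1.7279) = 1.9449 in.

k_y ≈ 1.94 in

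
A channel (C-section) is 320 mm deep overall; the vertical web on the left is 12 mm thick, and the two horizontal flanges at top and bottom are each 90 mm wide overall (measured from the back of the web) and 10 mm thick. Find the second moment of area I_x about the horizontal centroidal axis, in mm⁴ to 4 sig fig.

I_x ≈ 7.026 × 10⁷ mm⁴

Break the section into simple shapes (no overlaps), measuring from the bottom-left corner of the bounding box.
Web: 12 × 320, A = 3 840 mm², y = 160 mm, Ī = 32 768 000 mm⁴.
Top flange (beyond web): 78 × 10, A = 780 mm², y = 315 mm, Ī = 6 500 mm⁴.
Bottom flange (beyond web): 78 × 10, A = 780 mm², y = 5 mm, Ī = 6 500 mm⁴.
By symmetry the centroid is at mid-height, ȳ = 160 mm.
Transfer each piece to the horizontal centroidal axis using Ī + A·d² with d = y − 160:
  web: d = 0 mm → contributes +32 768 000 mm⁴
  top flange (beyond web): d = 155 mm → contributes +18 746 000 mm⁴
  bottom flange (beyond web): d = -155 mm → contributes +18 746 000 mm⁴
Total I = 70 260 000 mm⁴.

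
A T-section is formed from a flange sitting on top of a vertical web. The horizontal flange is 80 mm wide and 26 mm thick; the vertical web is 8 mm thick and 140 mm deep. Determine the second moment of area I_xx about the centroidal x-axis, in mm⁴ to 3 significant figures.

I_xx ≈ 6.96 × 10⁶ mm⁴

Split into non-overlapping primitives; take the origin at the lower-left of the bounding box.
Flange: 80 × 26, A = 2 080 mm², y = 153 mm, Ī = 117 173 mm⁴.
Web: 8 × 140, A = 1 120 mm², y = 70 mm, Ī = 1 829 333 mm⁴.
Centroid: ȳ = ΣA·y / ΣA = 123.95 mm.
Transfer each piece to the centroidal x-axis using Ī + A·d² with d = y − 123.95:
  flange: d = 29.05 mm → contributes +1 872 491 mm⁴
  web: d = -53.95 mm → contributes +5 089 208 mm⁴
Total I = 6 961 699 mm⁴.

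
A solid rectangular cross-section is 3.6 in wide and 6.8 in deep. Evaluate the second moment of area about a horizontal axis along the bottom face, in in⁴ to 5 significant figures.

I_base ≈ 377.32 in⁴

The section: 3.6 × 6.8, A = 24.48 in², y = 3.4 in, Ī = 94.3296 in⁴.
Transfer it to a horizontal axis along the bottom face using Ī + A·d² with d = y − 0:
  the section: d = 3.4 in → contributes +377.3184 in⁴
Total I = 377.3184 in⁴.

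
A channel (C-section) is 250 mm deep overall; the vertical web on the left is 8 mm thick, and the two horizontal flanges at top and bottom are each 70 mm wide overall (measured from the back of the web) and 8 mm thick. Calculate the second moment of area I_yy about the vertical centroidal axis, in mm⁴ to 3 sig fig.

Treat the section as a set of non-overlapping primitives; coordinates are from the bounding-box lower-left.
Web: 8 × 250, A = 2 000 mm², x = 4 mm, Ī = 10 667 mm⁴.
Top flange (beyond web): 62 × 8, A = 496 mm², x = 39 mm, Ī = 158 885 mm⁴.
Bottom flange (beyond web): 62 × 8, A = 496 mm², x = 39 mm, Ī = 158 885 mm⁴.
Centroid: x̄ = ΣA·x / ΣA = 15.604 mm.
Transfer each piece to the vertical centroidal axis using Ī + A·d² with d = x − 15.604:
  web: d = -11.604 mm → contributes +279 985 mm⁴
  top flange (beyond web): d = 23.396 mm → contributes +430 376 mm⁴
  bottom flange (beyond web): d = 23.396 mm → contributes +430 376 mm⁴
Total I = 1 140 737 mm⁴.

I_yy ≈ 1.14 × 10⁶ mm⁴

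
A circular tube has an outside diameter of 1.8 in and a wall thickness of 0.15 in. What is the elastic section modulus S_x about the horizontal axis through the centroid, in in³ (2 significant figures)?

Split into non-overlapping primitives; take the origin at the lower-left of the bounding box.
Outer circle: ⌀1.8, A = 2.545 in², y = 0.9 in, Ī = 0.5153 in⁴.
Bore (subtracted): ⌀1.5, A = 1.767 in², y = 0.9 in, Ī = 0.2485 in⁴.
By symmetry the centroid is at mid-height, ȳ = 0.9 in.
All pieces are centred on the horizontal axis through the centroid, so I = ΣĪ (holes subtracted) = 0.2668 in⁴.
Extreme fibre distance c = 0.9 in; S = I/c = 0.2964 in³.

S_x ≈ 0.30 in³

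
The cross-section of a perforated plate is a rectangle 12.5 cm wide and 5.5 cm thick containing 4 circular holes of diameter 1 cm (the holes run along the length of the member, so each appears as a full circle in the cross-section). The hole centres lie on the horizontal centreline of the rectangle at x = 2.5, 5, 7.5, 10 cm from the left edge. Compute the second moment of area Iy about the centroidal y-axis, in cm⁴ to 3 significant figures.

Split into non-overlapping primitives; take the origin at the lower-left of the bounding box.
Plate: 12.5 × 5.5, A = 68.75 cm², x = 6.25 cm, Ī = 895.18 cm⁴.
Hole 1 (subtracted): ⌀1, A = 0.7854 cm², x = 2.5 cm, Ī = 0.049087 cm⁴.
Hole 2 (subtracted): ⌀1, A = 0.7854 cm², x = 5 cm, Ī = 0.049087 cm⁴.
Hole 3 (subtracted): ⌀1, A = 0.7854 cm², x = 7.5 cm, Ī = 0.049087 cm⁴.
Hole 4 (subtracted): ⌀1, A = 0.7854 cm², x = 10 cm, Ī = 0.049087 cm⁴.
By symmetry the centroid is at mid-width, x̄ = 6.25 cm.
Transfer each piece to the centroidal y-axis using Ī + A·d² with d = x − 6.25:
  plate: d = 0 cm → contributes +895.18 cm⁴
  hole 1: d = -3.75 cm → contributes −11.094 cm⁴
  hole 2: d = -1.25 cm → contributes −1.2763 cm⁴
  hole 3: d = 1.25 cm → contributes −1.2763 cm⁴
  hole 4: d = 3.75 cm → contributes −11.094 cm⁴
Total I = 870.44 cm⁴.

Iy ≈ 870 cm⁴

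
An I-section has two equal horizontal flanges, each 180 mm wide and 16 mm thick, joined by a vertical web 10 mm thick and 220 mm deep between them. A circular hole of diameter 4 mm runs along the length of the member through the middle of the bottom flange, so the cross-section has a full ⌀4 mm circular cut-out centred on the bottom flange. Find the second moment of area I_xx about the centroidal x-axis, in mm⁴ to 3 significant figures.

I_xx ≈ 8.90 × 10⁷ mm⁴

Split into non-overlapping primitives; take the origin at the lower-left of the bounding box.
Bottom flange: 180 × 16, A = 2 880 mm², y = 8 mm, Ī = 61 440 mm⁴.
Web: 10 × 220, A = 2 200 mm², y = 126 mm, Ī = 8 873 333 mm⁴.
Top flange: 180 × 16, A = 2 880 mm², y = 244 mm, Ī = 61 440 mm⁴.
Hole (subtracted): ⌀4, A = 12.566 mm², y = 8 mm, Ī = 12.566 mm⁴.
Centroid: ȳ = ΣA·y / ΣA = 126.19 mm.
Transfer each piece to the centroidal x-axis using Ī + A·d² with d = y − 126.19:
  bottom flange: d = -118.19 mm → contributes +40 289 475 mm⁴
  web: d = -0.18658 mm → contributes +8 873 410 mm⁴
  top flange: d = 117.81 mm → contributes +40 035 846 mm⁴
  hole: d = -118.19 mm → contributes −175 540 mm⁴
Total I = 89 023 190 mm⁴.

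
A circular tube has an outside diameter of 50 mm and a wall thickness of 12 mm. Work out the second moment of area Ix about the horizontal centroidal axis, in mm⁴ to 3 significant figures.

Split into non-overlapping primitives; take the origin at the lower-left of the bounding box.
Outer circle: ⌀50, A = 1963.5 mm², y = 25 mm, Ī = 306 796 mm⁴.
Bore (subtracted): ⌀26, A = 530.93 mm², y = 25 mm, Ī = 22 432 mm⁴.
By symmetry the centroid is at mid-height, ȳ = 25 mm.
All pieces are centred on the horizontal centroidal axis, so I = ΣĪ (holes subtracted) = 284 364 mm⁴.

Ix ≈ 2.84 × 10⁵ mm⁴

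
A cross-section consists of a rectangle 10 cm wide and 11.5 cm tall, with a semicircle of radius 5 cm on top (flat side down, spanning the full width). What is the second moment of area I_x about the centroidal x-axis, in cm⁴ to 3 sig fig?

I_x ≈ 3150 cm⁴

Break the section into simple shapes (no overlaps), measuring from the bottom-left corner of the bounding box.
Rectangular body: 10 × 11.5, A = 115 cm², y = 5.75 cm, Ī = 1267.4 cm⁴.
Semicircular cap: semicircle r = 5, A = 39.27 cm², y = 13.622 cm, Ī = 68.598 cm⁴.
Centroid: ȳ = ΣA·y / ΣA = 7.7539 cm.
Transfer each piece to the centroidal x-axis using Ī + A·d² with d = y − 7.7539:
  rectangular body: d = -2.0039 cm → contributes +1729.2 cm⁴
  semicircular cap: d = 5.8682 cm → contributes +1420.9 cm⁴
Total I = 3150.1 cm⁴.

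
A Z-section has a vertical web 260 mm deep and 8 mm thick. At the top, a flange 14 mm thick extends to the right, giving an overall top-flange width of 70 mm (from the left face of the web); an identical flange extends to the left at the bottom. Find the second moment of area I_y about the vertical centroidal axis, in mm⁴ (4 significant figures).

Decompose the section into non-overlapping parts with the origin at the bottom-left of its bounding rectangle.
Web: 8 × 260, A = 2 080 mm², x = 66 mm, Ī = 11093.3 mm⁴.
Top flange (beyond web): 62 × 14, A = 868 mm², x = 101 mm, Ī = 278 049 mm⁴.
Bottom flange (beyond web): 62 × 14, A = 868 mm², x = 31 mm, Ī = 278 049 mm⁴.
Centroid: x̄ = ΣA·x / ΣA = 66 mm.
Transfer each piece to the vertical centroidal axis using Ī + A·d² with d = x − 66:
  web: d = 0 mm → contributes +11093.3 mm⁴
  top flange (beyond web): d = 35 mm → contributes +1 341 349 mm⁴
  bottom flange (beyond web): d = -35 mm → contributes +1 341 349 mm⁴
Total I = 2 693 792 mm⁴.

I_y ≈ 2.694 × 10⁶ mm⁴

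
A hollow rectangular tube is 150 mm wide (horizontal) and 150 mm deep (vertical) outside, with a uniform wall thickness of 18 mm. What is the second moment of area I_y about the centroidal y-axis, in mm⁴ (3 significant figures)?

I_y ≈ 2.81 × 10⁷ mm⁴

Break the section into simple shapes (no overlaps), measuring from the bottom-left corner of the bounding box.
Outer rectangle: 150 × 150, A = 22 500 mm², x = 75 mm, Ī = 42 187 500 mm⁴.
Inner void (subtracted): 114 × 114, A = 12 996 mm², x = 75 mm, Ī = 14 074 668 mm⁴.
By symmetry the centroid is at mid-width, x̄ = 75 mm.
All pieces are centred on the centroidal y-axis, so I = ΣĪ (holes subtracted) = 28 112 832 mm⁴.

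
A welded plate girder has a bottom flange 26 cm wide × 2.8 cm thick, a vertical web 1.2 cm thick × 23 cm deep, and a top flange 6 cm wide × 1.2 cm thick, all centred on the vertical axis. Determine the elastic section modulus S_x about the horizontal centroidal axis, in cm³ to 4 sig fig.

Break the section into simple shapes (no overlaps), measuring from the bottom-left corner of the bounding box.
Bottom plate: 26 × 2.8, A = 72.8 cm², y = 1.4 cm, Ī = 47.5627 cm⁴.
Web plate: 1.2 × 23, A = 27.6 cm², y = 14.3 cm, Ī = 1216.7 cm⁴.
Top plate: 6 × 1.2, A = 7.2 cm², y = 26.4 cm, Ī = 0.864 cm⁴.
Centroid: ȳ = ΣA·y / ΣA = 6.38178 cm.
Transfer each piece to the horizontal centroidal axis using Ī + A·d² with d = y − 6.38178:
  bottom plate: d = -4.98178 cm → contributes +1854.33 cm⁴
  web plate: d = 7.91822 cm → contributes +2947.17 cm⁴
  top plate: d = 20.0182 cm → contributes +2886.11 cm⁴
Total I = 7687.61 cm⁴.
Extreme fibre distance c = 20.6182 cm; S = I/c = 372.855 cm³.

S_x ≈ 372.9 cm³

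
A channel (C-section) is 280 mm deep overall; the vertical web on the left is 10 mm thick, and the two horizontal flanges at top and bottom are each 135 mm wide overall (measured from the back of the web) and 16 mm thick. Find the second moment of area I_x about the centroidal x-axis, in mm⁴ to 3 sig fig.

I_x ≈ 8.81 × 10⁷ mm⁴

Split into non-overlapping primitives; take the origin at the lower-left of the bounding box.
Web: 10 × 280, A = 2 800 mm², y = 140 mm, Ī = 18 293 333 mm⁴.
Top flange (beyond web): 125 × 16, A = 2 000 mm², y = 272 mm, Ī = 42 667 mm⁴.
Bottom flange (beyond web): 125 × 16, A = 2 000 mm², y = 8 mm, Ī = 42 667 mm⁴.
By symmetry the centroid is at mid-height, ȳ = 140 mm.
Transfer each piece to the centroidal x-axis using Ī + A·d² with d = y − 140:
  web: d = 0 mm → contributes +18 293 333 mm⁴
  top flange (beyond web): d = 132 mm → contributes +34 890 667 mm⁴
  bottom flange (beyond web): d = -132 mm → contributes +34 890 667 mm⁴
Total I = 88 074 667 mm⁴.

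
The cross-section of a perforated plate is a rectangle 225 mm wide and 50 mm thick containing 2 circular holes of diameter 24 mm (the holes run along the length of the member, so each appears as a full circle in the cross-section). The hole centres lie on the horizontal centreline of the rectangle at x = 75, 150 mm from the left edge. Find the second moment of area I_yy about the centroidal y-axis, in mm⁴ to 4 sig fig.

I_yy ≈ 4.616 × 10⁷ mm⁴

Break the section into simple shapes (no overlaps), measuring from the bottom-left corner of the bounding box.
Plate: 225 × 50, A = 11 250 mm², x = 112.5 mm, Ī = 47 460 938 mm⁴.
Hole 1 (subtracted): ⌀24, A = 452.389 mm², x = 75 mm, Ī = 16 286 mm⁴.
Hole 2 (subtracted): ⌀24, A = 452.389 mm², x = 150 mm, Ī = 16 286 mm⁴.
By symmetry the centroid is at mid-width, x̄ = 112.5 mm.
Transfer each piece to the centroidal y-axis using Ī + A·d² with d = x − 112.5:
  plate: d = 0 mm → contributes +47 460 938 mm⁴
  hole 1: d = -37.5 mm → contributes −652 459 mm⁴
  hole 2: d = 37.5 mm → contributes −652 459 mm⁴
Total I = 46 156 020 mm⁴.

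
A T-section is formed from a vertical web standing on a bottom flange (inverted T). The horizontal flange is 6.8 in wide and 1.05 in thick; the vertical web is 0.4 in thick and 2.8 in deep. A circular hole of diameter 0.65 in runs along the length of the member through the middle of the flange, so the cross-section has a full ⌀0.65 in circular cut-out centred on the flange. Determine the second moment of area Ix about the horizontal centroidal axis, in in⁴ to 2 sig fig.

Break the section into simple shapes (no overlaps), measuring from the bottom-left corner of the bounding box.
Flange: 6.8 × 1.05, A = 7.14 in², y = 0.525 in, Ī = 0.656 in⁴.
Web: 0.4 × 2.8, A = 1.12 in², y = 2.45 in, Ī = 0.7317 in⁴.
Hole (subtracted): ⌀0.65, A = 0.3318 in², y = 0.525 in, Ī = 0.008762 in⁴.
Centroid: ȳ = ΣA·y / ΣA = 0.7969 in.
Transfer each piece to the horizontal centroidal axis using Ī + A·d² with d = y − 0.7969:
  flange: d = -0.2719 in → contributes +1.184 in⁴
  web: d = 1.653 in → contributes +3.792 in⁴
  hole: d = -0.2719 in → contributes −0.0333 in⁴
Total I = 4.943 in⁴.

Ix ≈ 4.9 in⁴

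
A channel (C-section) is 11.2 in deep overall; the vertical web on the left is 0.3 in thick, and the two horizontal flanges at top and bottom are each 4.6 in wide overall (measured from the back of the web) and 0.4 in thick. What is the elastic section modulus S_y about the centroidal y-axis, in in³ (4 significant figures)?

S_y ≈ 4.356 in³

Decompose the section into non-overlapping parts with the origin at the bottom-left of its bounding rectangle.
Web: 0.3 × 11.2, A = 3.36 in², x = 0.15 in, Ī = 0.0252 in⁴.
Top flange (beyond web): 4.3 × 0.4, A = 1.72 in², x = 2.45 in, Ī = 2.65023 in⁴.
Bottom flange (beyond web): 4.3 × 0.4, A = 1.72 in², x = 2.45 in, Ī = 2.65023 in⁴.
Centroid: x̄ = ΣA·x / ΣA = 1.31353 in.
Transfer each piece to the centroidal y-axis using Ī + A·d² with d = x − 1.31353:
  web: d = -1.16353 in → contributes +4.57397 in⁴
  top flange (beyond web): d = 1.13647 in → contributes +4.87173 in⁴
  bottom flange (beyond web): d = 1.13647 in → contributes +4.87173 in⁴
Total I = 14.3174 in⁴.
Extreme fibre distance c = 3.28647 in; S = I/c = 4.35647 in³.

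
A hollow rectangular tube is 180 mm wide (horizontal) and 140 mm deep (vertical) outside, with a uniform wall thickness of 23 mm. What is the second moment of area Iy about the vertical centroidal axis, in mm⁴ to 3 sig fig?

Treat the section as a set of non-overlapping primitives; coordinates are from the bounding-box lower-left.
Outer rectangle: 180 × 140, A = 25 200 mm², x = 90 mm, Ī = 68 040 000 mm⁴.
Inner void (subtracted): 134 × 94, A = 12 596 mm², x = 90 mm, Ī = 18 847 815 mm⁴.
By symmetry the centroid is at mid-width, x̄ = 90 mm.
All pieces are centred on the vertical centroidal axis, so I = ΣĪ (holes subtracted) = 49 192 185 mm⁴.

Iy ≈ 4.92 × 10⁷ mm⁴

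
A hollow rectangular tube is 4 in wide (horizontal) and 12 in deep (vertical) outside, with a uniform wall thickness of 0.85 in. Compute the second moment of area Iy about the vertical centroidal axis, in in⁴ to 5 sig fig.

Iy ≈ 53.557 in⁴

Decompose the section into non-overlapping parts with the origin at the bottom-left of its bounding rectangle.
Outer rectangle: 4 × 12, A = 48 in², x = 2 in, Ī = 64 in⁴.
Inner void (subtracted): 2.3 × 10.3, A = 23.69 in², x = 2 in, Ī = 10.44334 in⁴.
By symmetry the centroid is at mid-width, x̄ = 2 in.
All pieces are centred on the vertical centroidal axis, so I = ΣĪ (holes subtracted) = 53.55666 in⁴.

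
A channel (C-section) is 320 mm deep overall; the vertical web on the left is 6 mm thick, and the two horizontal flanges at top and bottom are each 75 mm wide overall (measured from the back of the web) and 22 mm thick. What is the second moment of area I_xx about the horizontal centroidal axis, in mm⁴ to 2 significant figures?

I_xx ≈ 8.4 × 10⁷ mm⁴

Treat the section as a set of non-overlapping primitives; coordinates are from the bounding-box lower-left.
Web: 6 × 320, A = 1 920 mm², y = 160 mm, Ī = 16 384 000 mm⁴.
Top flange (beyond web): 69 × 22, A = 1 518 mm², y = 309 mm, Ī = 61 226 mm⁴.
Bottom flange (beyond web): 69 × 22, A = 1 518 mm², y = 11 mm, Ī = 61 226 mm⁴.
By symmetry the centroid is at mid-height, ȳ = 160 mm.
Transfer each piece to the horizontal centroidal axis using Ī + A·d² with d = y − 160:
  web: d = 0 mm → contributes +16 384 000 mm⁴
  top flange (beyond web): d = 149 mm → contributes +33 762 344 mm⁴
  bottom flange (beyond web): d = -149 mm → contributes +33 762 344 mm⁴
Total I = 83 908 688 mm⁴.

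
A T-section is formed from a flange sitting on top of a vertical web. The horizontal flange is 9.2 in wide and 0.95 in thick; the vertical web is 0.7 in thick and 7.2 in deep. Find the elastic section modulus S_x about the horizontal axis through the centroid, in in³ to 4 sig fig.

S_x ≈ 12.21 in³

Decompose the section into non-overlapping parts with the origin at the bottom-left of its bounding rectangle.
Flange: 9.2 × 0.95, A = 8.74 in², y = 7.675 in, Ī = 0.657321 in⁴.
Web: 0.7 × 7.2, A = 5.04 in², y = 3.6 in, Ī = 21.7728 in⁴.
Centroid: ȳ = ΣA·y / ΣA = 6.18458 in.
Transfer each piece to the horizontal axis through the centroid using Ī + A·d² with d = y − 6.18458:
  flange: d = 1.49042 in → contributes +20.072 in⁴
  web: d = -2.58458 in → contributes +55.4402 in⁴
Total I = 75.5122 in⁴.
Extreme fibre distance c = 6.18458 in; S = I/c = 12.2098 in³.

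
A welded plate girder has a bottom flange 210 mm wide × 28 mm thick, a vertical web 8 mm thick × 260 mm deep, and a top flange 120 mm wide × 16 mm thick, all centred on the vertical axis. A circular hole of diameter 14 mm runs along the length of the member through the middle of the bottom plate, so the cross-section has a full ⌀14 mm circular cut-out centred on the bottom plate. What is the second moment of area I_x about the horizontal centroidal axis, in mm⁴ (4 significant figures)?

Treat the section as a set of non-overlapping primitives; coordinates are from the bounding-box lower-left.
Bottom plate: 210 × 28, A = 5 880 mm², y = 14 mm, Ī = 384 160 mm⁴.
Web plate: 8 × 260, A = 2 080 mm², y = 158 mm, Ī = 11 717 333 mm⁴.
Top plate: 120 × 16, A = 1 920 mm², y = 296 mm, Ī = 40 960 mm⁴.
Hole (subtracted): ⌀14, A = 153.938 mm², y = 14 mm, Ī = 1885.74 mm⁴.
Centroid: ȳ = ΣA·y / ΣA = 100.465 mm.
Transfer each piece to the horizontal centroidal axis using Ī + A·d² with d = y − 100.465:
  bottom plate: d = -86.4646 mm → contributes +44 343 781 mm⁴
  web plate: d = 57.5354 mm → contributes +18 602 805 mm⁴
  top plate: d = 195.535 mm → contributes +73 450 422 mm⁴
  hole: d = -86.4646 mm → contributes −1 152 746 mm⁴
Total I = 135 244 263 mm⁴.

I_x ≈ 1.352 × 10⁸ mm⁴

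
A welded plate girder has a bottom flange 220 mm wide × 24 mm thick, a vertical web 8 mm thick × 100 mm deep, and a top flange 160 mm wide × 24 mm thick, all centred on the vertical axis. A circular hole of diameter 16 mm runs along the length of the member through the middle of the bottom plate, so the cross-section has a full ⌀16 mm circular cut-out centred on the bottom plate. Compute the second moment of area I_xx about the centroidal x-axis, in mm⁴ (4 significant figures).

Split into non-overlapping primitives; take the origin at the lower-left of the bounding box.
Bottom plate: 220 × 24, A = 5 280 mm², y = 12 mm, Ī = 253 440 mm⁴.
Web plate: 8 × 100, A = 800 mm², y = 74 mm, Ī = 666 667 mm⁴.
Top plate: 160 × 24, A = 3 840 mm², y = 136 mm, Ī = 184 320 mm⁴.
Hole (subtracted): ⌀16, A = 201.062 mm², y = 12 mm, Ī = 3216.99 mm⁴.
Centroid: ȳ = ΣA·y / ΣA = 66.0964 mm.
Transfer each piece to the centroidal x-axis using Ī + A·d² with d = y − 66.0964:
  bottom plate: d = -54.0964 mm → contributes +15 704 966 mm⁴
  web plate: d = 7.90355 mm → contributes +716 640 mm⁴
  top plate: d = 69.9036 mm → contributes +18 948 507 mm⁴
  hole: d = -54.0964 mm → contributes −591 610 mm⁴
Total I = 34 778 503 mm⁴.

I_xx ≈ 3.478 × 10⁷ mm⁴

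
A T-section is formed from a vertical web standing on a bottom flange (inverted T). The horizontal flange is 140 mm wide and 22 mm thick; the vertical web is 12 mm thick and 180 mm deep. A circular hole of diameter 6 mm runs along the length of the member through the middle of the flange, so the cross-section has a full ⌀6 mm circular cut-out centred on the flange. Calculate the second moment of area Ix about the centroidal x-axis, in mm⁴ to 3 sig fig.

Treat the section as a set of non-overlapping primitives; coordinates are from the bounding-box lower-left.
Flange: 140 × 22, A = 3 080 mm², y = 11 mm, Ī = 124 227 mm⁴.
Web: 12 × 180, A = 2 160 mm², y = 112 mm, Ī = 5 832 000 mm⁴.
Hole (subtracted): ⌀6, A = 28.274 mm², y = 11 mm, Ī = 63.617 mm⁴.
Centroid: ȳ = ΣA·y / ΣA = 52.859 mm.
Transfer each piece to the centroidal x-axis using Ī + A·d² with d = y − 52.859:
  flange: d = -41.859 mm → contributes +5 521 046 mm⁴
  web: d = 59.141 mm → contributes +13 386 825 mm⁴
  hole: d = -41.859 mm → contributes −49 606 mm⁴
Total I = 18 858 264 mm⁴.

Ix ≈ 1.89 × 10⁷ mm⁴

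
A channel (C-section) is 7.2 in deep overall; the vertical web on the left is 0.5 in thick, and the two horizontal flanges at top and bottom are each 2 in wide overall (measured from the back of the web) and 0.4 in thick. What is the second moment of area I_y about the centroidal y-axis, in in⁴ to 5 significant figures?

Decompose the section into non-overlapping parts with the origin at the bottom-left of its bounding rectangle.
Web: 0.5 × 7.2, A = 3.6 in², x = 0.25 in, Ī = 0.075 in⁴.
Top flange (beyond web): 1.5 × 0.4, A = 0.6 in², x = 1.25 in, Ī = 0.1125 in⁴.
Bottom flange (beyond web): 1.5 × 0.4, A = 0.6 in², x = 1.25 in, Ī = 0.1125 in⁴.
Centroid: x̄ = ΣA·x / ΣA = 0.5 in.
Transfer each piece to the centroidal y-axis using Ī + A·d² with d = x − 0.5:
  web: d = -0.25 in → contributes +0.3 in⁴
  top flange (beyond web): d = 0.75 in → contributes +0.45 in⁴
  bottom flange (beyond web): d = 0.75 in → contributes +0.45 in⁴
Total I = 1.2 in⁴.

I_y ≈ 1.2000 in⁴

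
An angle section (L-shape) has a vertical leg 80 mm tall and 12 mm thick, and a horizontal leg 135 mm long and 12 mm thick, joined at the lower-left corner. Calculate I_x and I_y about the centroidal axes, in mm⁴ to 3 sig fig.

Decompose the section into non-overlapping parts with the origin at the bottom-left of its bounding rectangle.
Vertical leg: 12 × 80, A = 960 mm², y = 40 mm, Ī = 512 000 mm⁴.
Horizontal leg (remainder): 123 × 12, A = 1 476 mm², y = 6 mm, Ī = 17 712 mm⁴.
Centroid: ȳ = ΣA·y / ΣA = 19.399 mm.
Transfer each piece to the centroidal x-axis using Ī + A·d² with d = y − 19.399:
  vertical leg: d = 20.601 mm → contributes +919 425 mm⁴
  horizontal leg (remainder): d = -13.399 mm → contributes +282 704 mm⁴
Total I = 1 202 128 mm⁴.
For the y-axis: x̄ = 46.899 mm.
Repeating about the centroidal y-axis gives I_y = 4 522 643 mm⁴.

I_x ≈ 1.20 × 10⁶ mm⁴, I_y ≈ 4.52 × 10⁶ mm⁴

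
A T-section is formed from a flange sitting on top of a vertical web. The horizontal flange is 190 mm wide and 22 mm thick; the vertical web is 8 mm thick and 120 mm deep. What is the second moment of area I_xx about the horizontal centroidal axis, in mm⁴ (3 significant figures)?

I_xx ≈ 5.26 × 10⁶ mm⁴

Split into non-overlapping primitives; take the origin at the lower-left of the bounding box.
Flange: 190 × 22, A = 4 180 mm², y = 131 mm, Ī = 168 593 mm⁴.
Web: 8 × 120, A = 960 mm², y = 60 mm, Ī = 1 152 000 mm⁴.
Centroid: ȳ = ΣA·y / ΣA = 117.74 mm.
Transfer each piece to the horizontal centroidal axis using Ī + A·d² with d = y − 117.74:
  flange: d = 13.261 mm → contributes +903 630 mm⁴
  web: d = -57.739 mm → contributes +4 352 474 mm⁴
Total I = 5 256 104 mm⁴.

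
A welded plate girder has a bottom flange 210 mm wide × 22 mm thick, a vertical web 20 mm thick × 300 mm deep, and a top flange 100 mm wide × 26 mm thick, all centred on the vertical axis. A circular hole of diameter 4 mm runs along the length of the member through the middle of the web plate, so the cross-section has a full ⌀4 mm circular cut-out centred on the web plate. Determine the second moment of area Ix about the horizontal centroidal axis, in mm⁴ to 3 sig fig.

Ix ≈ 2.26 × 10⁸ mm⁴

Treat the section as a set of non-overlapping primitives; coordinates are from the bounding-box lower-left.
Bottom plate: 210 × 22, A = 4 620 mm², y = 11 mm, Ī = 186 340 mm⁴.
Web plate: 20 × 300, A = 6 000 mm², y = 172 mm, Ī = 45 000 000 mm⁴.
Top plate: 100 × 26, A = 2 600 mm², y = 335 mm, Ī = 146 467 mm⁴.
Hole (subtracted): ⌀4, A = 12.566 mm², y = 172 mm, Ī = 12.566 mm⁴.
Centroid: ȳ = ΣA·y / ΣA = 147.77 mm.
Transfer each piece to the horizontal centroidal axis using Ī + A·d² with d = y − 147.77:
  bottom plate: d = -136.77 mm → contributes +86 607 840 mm⁴
  web plate: d = 24.23 mm → contributes +48 522 643 mm⁴
  top plate: d = 187.23 mm → contributes +91 289 942 mm⁴
  hole: d = 24.23 mm → contributes −7390.4 mm⁴
Total I = 226 413 035 mm⁴.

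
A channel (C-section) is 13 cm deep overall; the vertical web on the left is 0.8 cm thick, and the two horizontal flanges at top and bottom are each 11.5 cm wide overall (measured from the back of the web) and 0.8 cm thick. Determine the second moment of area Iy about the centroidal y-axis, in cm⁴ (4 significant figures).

Iy ≈ 377.8 cm⁴

Split into non-overlapping primitives; take the origin at the lower-left of the bounding box.
Web: 0.8 × 13, A = 10.4 cm², x = 0.4 cm, Ī = 0.554667 cm⁴.
Top flange (beyond web): 10.7 × 0.8, A = 8.56 cm², x = 6.15 cm, Ī = 81.6695 cm⁴.
Bottom flange (beyond web): 10.7 × 0.8, A = 8.56 cm², x = 6.15 cm, Ī = 81.6695 cm⁴.
Centroid: x̄ = ΣA·x / ΣA = 3.97703 cm.
Transfer each piece to the centroidal y-axis using Ī + A·d² with d = x − 3.97703:
  web: d = -3.57703 cm → contributes +133.625 cm⁴
  top flange (beyond web): d = 2.17297 cm → contributes +122.088 cm⁴
  bottom flange (beyond web): d = 2.17297 cm → contributes +122.088 cm⁴
Total I = 377.8 cm⁴.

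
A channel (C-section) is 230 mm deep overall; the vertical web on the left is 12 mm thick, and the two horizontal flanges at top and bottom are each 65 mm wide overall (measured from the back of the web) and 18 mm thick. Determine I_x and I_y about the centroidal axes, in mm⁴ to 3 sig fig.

I_x ≈ 3.37 × 10⁷ mm⁴, I_y ≈ 1.67 × 10⁶ mm⁴

Break the section into simple shapes (no overlaps), measuring from the bottom-left corner of the bounding box.
Web: 12 × 230, A = 2 760 mm², y = 115 mm, Ī = 12 167 000 mm⁴.
Top flange (beyond web): 53 × 18, A = 954 mm², y = 221 mm, Ī = 25 758 mm⁴.
Bottom flange (beyond web): 53 × 18, A = 954 mm², y = 9 mm, Ī = 25 758 mm⁴.
By symmetry the centroid is at mid-height, ȳ = 115 mm.
Transfer each piece to the centroidal x-axis using Ī + A·d² with d = y − 115:
  web: d = 0 mm → contributes +12 167 000 mm⁴
  top flange (beyond web): d = 106 mm → contributes +10 744 902 mm⁴
  bottom flange (beyond web): d = -106 mm → contributes +10 744 902 mm⁴
Total I = 33 656 804 mm⁴.
For the y-axis: x̄ = 19.284 mm.
Repeating about the centroidal y-axis gives I_y = 1 671 331 mm⁴.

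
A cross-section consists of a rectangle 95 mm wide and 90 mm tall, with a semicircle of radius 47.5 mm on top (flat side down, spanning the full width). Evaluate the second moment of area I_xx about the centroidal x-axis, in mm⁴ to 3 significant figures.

Split into non-overlapping primitives; take the origin at the lower-left of the bounding box.
Rectangular body: 95 × 90, A = 8 550 mm², y = 45 mm, Ī = 5 771 250 mm⁴.
Semicircular cap: semicircle r = 47.5, A = 3544.1 mm², y = 110.16 mm, Ī = 558 736 mm⁴.
Centroid: ȳ = ΣA·y / ΣA = 64.095 mm.
Transfer each piece to the centroidal x-axis using Ī + A·d² with d = y − 64.095:
  rectangular body: d = -19.095 mm → contributes +8 888 630 mm⁴
  semicircular cap: d = 46.065 mm → contributes +8 079 271 mm⁴
Total I = 16 967 900 mm⁴.

I_xx ≈ 1.70 × 10⁷ mm⁴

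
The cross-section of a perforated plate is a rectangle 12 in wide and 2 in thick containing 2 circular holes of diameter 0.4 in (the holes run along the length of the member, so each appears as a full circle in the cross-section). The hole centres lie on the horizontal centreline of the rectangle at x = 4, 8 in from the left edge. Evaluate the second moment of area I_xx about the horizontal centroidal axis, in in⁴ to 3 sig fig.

Break the section into simple shapes (no overlaps), measuring from the bottom-left corner of the bounding box.
Plate: 12 × 2, A = 24 in², y = 1 in, Ī = 8 in⁴.
Hole 1 (subtracted): ⌀0.4, A = 0.12566 in², y = 1 in, Ī = 0.0012566 in⁴.
Hole 2 (subtracted): ⌀0.4, A = 0.12566 in², y = 1 in, Ī = 0.0012566 in⁴.
By symmetry the centroid is at mid-height, ȳ = 1 in.
All pieces are centred on the horizontal centroidal axis, so I = ΣĪ (holes subtracted) = 7.9975 in⁴.

I_xx ≈ 8.00 in⁴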